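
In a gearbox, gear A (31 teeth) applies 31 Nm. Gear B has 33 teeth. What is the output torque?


Given: N1 = 31, N2 = 33, T1 = 31 Nm
Using T2/T1 = N2/N1
T2 = T1 * N2 / N1
T2 = 31 * 33 / 31
T2 = 1023 / 31
T2 = 33 Nm

33 Nm


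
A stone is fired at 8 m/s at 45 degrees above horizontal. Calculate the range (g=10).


Given: v0 = 8 m/s, theta = 45 deg, g = 10 m/s^2
sin(2*45) = sin(90) = 1
Using R = v0^2 * sin(2*theta) / g
R = 8^2 * 1 / 10
R = 64 / 10
R = 32/5 m

32/5 m


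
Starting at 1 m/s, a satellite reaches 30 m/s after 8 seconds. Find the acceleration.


Given: initial velocity v0 = 1 m/s, final velocity v = 30 m/s, time t = 8 s
Using a = (v - v0) / t
a = (30 - 1) / 8
a = 29 / 8
a = 29/8 m/s^2

29/8 m/s^2


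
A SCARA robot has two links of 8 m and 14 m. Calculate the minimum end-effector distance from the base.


Given: L1 = 8 m, L2 = 14 m
For a 2-link planar arm, min reach = |L1 - L2| (second link folded back)
Min reach = |8 - 14|
Min reach = 6 m

6 m


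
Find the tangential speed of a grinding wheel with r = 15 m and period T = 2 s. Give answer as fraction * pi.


Given: radius r = 15 m, period T = 2 s
Using v = 2*pi*r / T
v = 2*pi*15 / 2
v = 30*pi / 2
v = 15*pi m/s

15*pi m/s


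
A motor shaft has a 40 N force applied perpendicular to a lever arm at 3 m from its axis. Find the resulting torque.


Given: F = 40 N, r = 3 m, angle = 90 deg (perpendicular)
Using tau = F * r * sin(90)
sin(90) = 1
tau = 40 * 3 * 1
tau = 120 Nm

120 Nm


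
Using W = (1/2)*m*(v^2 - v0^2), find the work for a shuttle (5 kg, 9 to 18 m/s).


Given: m = 5 kg, v0 = 9 m/s, v = 18 m/s
Using W = (1/2)*m*(v^2 - v0^2)
v^2 = 18^2 = 324
v0^2 = 9^2 = 81
v^2 - v0^2 = 324 - 81 = 243
W = (1/2)*5*243 = 1215/2 J

1215/2 J


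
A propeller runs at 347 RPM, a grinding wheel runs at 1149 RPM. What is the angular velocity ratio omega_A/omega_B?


Given: RPM_A = 347, RPM_B = 1149
omega = 2*pi*RPM/60, so omega_A/omega_B = RPM_A / RPM_B
omega_A/omega_B = 347 / 1149
omega_A/omega_B = 347/1149

347/1149


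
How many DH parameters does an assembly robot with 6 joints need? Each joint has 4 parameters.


Given: 6 joints, 4 DH parameters per joint (d, theta, a, alpha)
Total DH parameters = number_of_joints * 4
Total = 6 * 4
Total = 24

24


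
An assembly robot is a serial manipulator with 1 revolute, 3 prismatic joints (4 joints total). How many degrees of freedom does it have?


Given: serial robot with 1 revolute, 3 prismatic joints
DOF contribution per joint type: revolute=1, prismatic=1, spherical=3, fixed=0
DOF = 1*1 + 3*1
DOF = 4

4


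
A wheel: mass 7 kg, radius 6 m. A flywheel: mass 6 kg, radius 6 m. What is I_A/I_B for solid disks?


Given: M1=7 kg, R1=6 m, M2=6 kg, R2=6 m
For a disk: I = (1/2)*M*R^2, so I_A/I_B = (M1*R1^2)/(M2*R2^2)
M1*R1^2 = 7*36 = 252
M2*R2^2 = 6*36 = 216
I_A/I_B = 252/216 = 7/6

7/6


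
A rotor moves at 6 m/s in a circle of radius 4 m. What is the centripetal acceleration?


Given: v = 6 m/s, r = 4 m
Using a_c = v^2 / r
a_c = 6^2 / 4
a_c = 36 / 4
a_c = 9 m/s^2

9 m/s^2


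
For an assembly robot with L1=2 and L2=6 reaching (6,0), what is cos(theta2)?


Given: L1 = 2, L2 = 6, target (x, y) = (6, 0)
Using cos(theta2) = (x^2 + y^2 - L1^2 - L2^2) / (2*L1*L2)
x^2 + y^2 = 6^2 + 0 = 36
L1^2 + L2^2 = 4 + 36 = 40
Numerator = 36 - 40 = -4
Denominator = 2*2*6 = 24
cos(theta2) = -4/24 = -1/6

-1/6


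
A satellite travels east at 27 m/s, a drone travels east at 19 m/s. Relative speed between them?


Given: v_A = 27 m/s east, v_B = 19 m/s east
Both move in the same direction; relative speed = |v_A - v_B|
|27 - 19| = |8|
= 8 m/s

8 m/s


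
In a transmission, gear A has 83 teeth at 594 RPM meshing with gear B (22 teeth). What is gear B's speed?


Given: N1 = 83 teeth, w1 = 594 RPM, N2 = 22 teeth
Using N1*w1 = N2*w2
w2 = N1*w1 / N2
w2 = 83*594 / 22
w2 = 49302 / 22
w2 = 2241 RPM

2241 RPM


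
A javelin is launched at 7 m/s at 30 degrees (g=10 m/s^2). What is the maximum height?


Given: v0 = 7 m/s, theta = 30 deg, g = 10 m/s^2
sin^2(30) = 1/4
Using H = v0^2 * sin^2(theta) / (2*g)
H = 7^2 * 1/4 / (2*10)
H = 49 * 1/4 / 20
H = 49/4 / 20
H = 49/80 m

49/80 m


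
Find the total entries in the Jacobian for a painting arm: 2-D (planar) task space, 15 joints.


Given: task space dimension = 2, joints = 15
Jacobian is a 2 x 15 matrix
Total entries = rows * columns
Total = 2 * 15
Total = 30

30


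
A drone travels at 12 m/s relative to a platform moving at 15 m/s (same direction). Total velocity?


Given: object velocity = 12 m/s, platform velocity = 15 m/s (same direction)
Using classical velocity addition: v_total = v_object + v_platform
v_total = 12 + 15
v_total = 27 m/s

27 m/s


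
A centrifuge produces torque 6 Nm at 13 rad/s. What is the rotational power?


Given: tau = 6 Nm, omega = 13 rad/s
Using P = tau * omega
P = 6 * 13
P = 78 W

78 W


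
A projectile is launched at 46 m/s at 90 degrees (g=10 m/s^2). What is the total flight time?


Given: v0 = 46 m/s, theta = 90 deg, g = 10 m/s^2
sin(90) = 1
Using T = 2*v0*sin(theta) / g
T = 2*46*1 / 10
T = 92 / 10
T = 46/5 s

46/5 s


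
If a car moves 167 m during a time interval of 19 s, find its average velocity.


Given: distance d = 167 m, time t = 19 s
Using v = d / t
v = 167 / 19
v = 167/19 m/s

167/19 m/s


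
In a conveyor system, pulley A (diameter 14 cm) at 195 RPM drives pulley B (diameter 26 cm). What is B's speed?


Given: D1 = 14 cm, w1 = 195 RPM, D2 = 26 cm
Using D1*w1 = D2*w2
w2 = D1*w1 / D2
w2 = 14*195 / 26
w2 = 2730 / 26
w2 = 105 RPM

105 RPM


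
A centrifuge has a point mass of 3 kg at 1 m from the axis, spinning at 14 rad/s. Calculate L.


Given: m = 3 kg, r = 1 m, omega = 14 rad/s
For a point mass: I = m*r^2
I = 3*1^2 = 3*1 = 3
L = I*omega = 3*14
L = 42 kg*m^2/s

42 kg*m^2/s


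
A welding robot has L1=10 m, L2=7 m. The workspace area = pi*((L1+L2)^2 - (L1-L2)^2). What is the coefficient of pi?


Given: L1 = 10, L2 = 7
(L1+L2)^2 = (17)^2 = 289
(L1-L2)^2 = (3)^2 = 9
Difference = 289 - 9 = 280
This equals 4*L1*L2 = 4*10*7 = 280
Workspace area = 280*pi

280


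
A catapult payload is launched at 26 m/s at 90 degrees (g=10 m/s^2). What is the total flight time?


Given: v0 = 26 m/s, theta = 90 deg, g = 10 m/s^2
sin(90) = 1
Using T = 2*v0*sin(theta) / g
T = 2*26*1 / 10
T = 52 / 10
T = 26/5 s

26/5 s


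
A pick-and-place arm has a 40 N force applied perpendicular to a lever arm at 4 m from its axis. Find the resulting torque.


Given: F = 40 N, r = 4 m, angle = 90 deg (perpendicular)
Using tau = F * r * sin(90)
sin(90) = 1
tau = 40 * 4 * 1
tau = 160 Nm

160 Nm


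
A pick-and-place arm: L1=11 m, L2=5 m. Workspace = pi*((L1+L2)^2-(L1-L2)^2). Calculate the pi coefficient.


Given: L1 = 11, L2 = 5
(L1+L2)^2 = (16)^2 = 256
(L1-L2)^2 = (6)^2 = 36
Difference = 256 - 36 = 220
This equals 4*L1*L2 = 4*11*5 = 220
Workspace area = 220*pi

220


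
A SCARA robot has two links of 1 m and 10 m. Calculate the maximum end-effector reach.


Given: L1 = 1 m, L2 = 10 m
For a 2-link planar arm, max reach = L1 + L2 (fully extended)
Max reach = 1 + 10
Max reach = 11 m

11 m


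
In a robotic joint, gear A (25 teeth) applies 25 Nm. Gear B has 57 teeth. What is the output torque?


Given: N1 = 25, N2 = 57, T1 = 25 Nm
Using T2/T1 = N2/N1
T2 = T1 * N2 / N1
T2 = 25 * 57 / 25
T2 = 1425 / 25
T2 = 57 Nm

57 Nm


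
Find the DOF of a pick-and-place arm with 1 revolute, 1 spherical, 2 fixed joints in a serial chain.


Given: serial robot with 1 revolute, 1 spherical, 2 fixed joints
DOF contribution per joint type: revolute=1, prismatic=1, spherical=3, fixed=0
DOF = 1*1 + 1*3 + 2*0
DOF = 4

4


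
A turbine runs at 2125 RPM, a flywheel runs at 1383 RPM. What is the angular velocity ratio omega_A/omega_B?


Given: RPM_A = 2125, RPM_B = 1383
omega = 2*pi*RPM/60, so omega_A/omega_B = RPM_A / RPM_B
omega_A/omega_B = 2125 / 1383
omega_A/omega_B = 2125/1383

2125/1383


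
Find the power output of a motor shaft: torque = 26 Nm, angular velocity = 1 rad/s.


Given: tau = 26 Nm, omega = 1 rad/s
Using P = tau * omega
P = 26 * 1
P = 26 W

26 W


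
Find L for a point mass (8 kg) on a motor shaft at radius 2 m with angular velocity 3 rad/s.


Given: m = 8 kg, r = 2 m, omega = 3 rad/s
For a point mass: I = m*r^2
I = 8*2^2 = 8*4 = 32
L = I*omega = 32*3
L = 96 kg*m^2/s

96 kg*m^2/s


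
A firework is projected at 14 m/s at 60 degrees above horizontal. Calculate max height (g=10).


Given: v0 = 14 m/s, theta = 60 deg, g = 10 m/s^2
sin^2(60) = 3/4
Using H = v0^2 * sin^2(theta) / (2*g)
H = 14^2 * 3/4 / (2*10)
H = 196 * 3/4 / 20
H = 147 / 20
H = 147/20 m

147/20 m


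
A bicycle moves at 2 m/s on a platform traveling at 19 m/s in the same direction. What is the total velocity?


Given: object velocity = 2 m/s, platform velocity = 19 m/s (same direction)
Using classical velocity addition: v_total = v_object + v_platform
v_total = 2 + 19
v_total = 21 m/s

21 m/s


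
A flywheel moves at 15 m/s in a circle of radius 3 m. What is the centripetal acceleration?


Given: v = 15 m/s, r = 3 m
Using a_c = v^2 / r
a_c = 15^2 / 3
a_c = 225 / 3
a_c = 75 m/s^2

75 m/s^2


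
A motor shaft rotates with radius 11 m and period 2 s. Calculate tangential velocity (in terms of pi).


Given: radius r = 11 m, period T = 2 s
Using v = 2*pi*r / T
v = 2*pi*11 / 2
v = 22*pi / 2
v = 11*pi m/s

11*pi m/s


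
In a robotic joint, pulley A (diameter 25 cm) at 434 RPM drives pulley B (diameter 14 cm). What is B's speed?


Given: D1 = 25 cm, w1 = 434 RPM, D2 = 14 cm
Using D1*w1 = D2*w2
w2 = D1*w1 / D2
w2 = 25*434 / 14
w2 = 10850 / 14
w2 = 775 RPM

775 RPM


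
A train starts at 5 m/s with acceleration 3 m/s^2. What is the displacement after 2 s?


Given: v0 = 5 m/s, a = 3 m/s^2, t = 2 s
Using s = v0*t + (1/2)*a*t^2
s = 5*2 + (1/2)*3*2^2
s = 10 + (1/2)*12
s = 10 + 6
s = 16

16 m


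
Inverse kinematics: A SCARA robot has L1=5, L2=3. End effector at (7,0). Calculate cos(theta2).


Given: L1 = 5, L2 = 3, target (x, y) = (7, 0)
Using cos(theta2) = (x^2 + y^2 - L1^2 - L2^2) / (2*L1*L2)
x^2 + y^2 = 7^2 + 0 = 49
L1^2 + L2^2 = 25 + 9 = 34
Numerator = 49 - 34 = 15
Denominator = 2*5*3 = 30
cos(theta2) = 15/30 = 1/2

1/2


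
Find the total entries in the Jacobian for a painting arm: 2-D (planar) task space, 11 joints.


Given: task space dimension = 2, joints = 11
Jacobian is a 2 x 11 matrix
Total entries = rows * columns
Total = 2 * 11
Total = 22

22


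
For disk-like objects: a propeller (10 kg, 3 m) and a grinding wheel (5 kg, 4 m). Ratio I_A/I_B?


Given: M1=10 kg, R1=3 m, M2=5 kg, R2=4 m
For a disk: I = (1/2)*M*R^2, so I_A/I_B = (M1*R1^2)/(M2*R2^2)
M1*R1^2 = 10*9 = 90
M2*R2^2 = 5*16 = 80
I_A/I_B = 90/80 = 9/8

9/8


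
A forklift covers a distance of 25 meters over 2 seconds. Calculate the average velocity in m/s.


Given: distance d = 25 m, time t = 2 s
Using v = d / t
v = 25 / 2
v = 25/2 m/s

25/2 m/s


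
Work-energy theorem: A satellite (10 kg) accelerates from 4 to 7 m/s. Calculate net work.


Given: m = 10 kg, v0 = 4 m/s, v = 7 m/s
Using W = (1/2)*m*(v^2 - v0^2)
v^2 = 7^2 = 49
v0^2 = 4^2 = 16
v^2 - v0^2 = 49 - 16 = 33
W = (1/2)*10*33 = 165 J

165 J


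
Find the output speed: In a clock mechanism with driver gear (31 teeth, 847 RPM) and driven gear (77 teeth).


Given: N1 = 31 teeth, w1 = 847 RPM, N2 = 77 teeth
Using N1*w1 = N2*w2
w2 = N1*w1 / N2
w2 = 31*847 / 77
w2 = 26257 / 77
w2 = 341 RPM

341 RPM


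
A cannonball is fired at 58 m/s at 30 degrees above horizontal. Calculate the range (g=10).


Given: v0 = 58 m/s, theta = 30 deg, g = 10 m/s^2
sin(2*30) = sin(60) = sqrt(3)/2
Using R = v0^2 * sin(2*theta) / g
R = 58^2 * (sqrt(3)/2) / 10
R = 3364 * sqrt(3) / 20
R = 841/5*sqrt(3) m

841/5*sqrt(3) m


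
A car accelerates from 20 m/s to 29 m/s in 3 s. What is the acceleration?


Given: initial velocity v0 = 20 m/s, final velocity v = 29 m/s, time t = 3 s
Using a = (v - v0) / t
a = (29 - 20) / 3
a = 9 / 3
a = 3 m/s^2

3 m/s^2


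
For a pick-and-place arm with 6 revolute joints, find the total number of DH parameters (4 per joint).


Given: 6 joints, 4 DH parameters per joint (d, theta, a, alpha)
Total DH parameters = number_of_joints * 4
Total = 6 * 4
Total = 24

24


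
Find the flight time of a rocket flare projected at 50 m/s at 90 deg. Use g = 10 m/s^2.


Given: v0 = 50 m/s, theta = 90 deg, g = 10 m/s^2
sin(90) = 1
Using T = 2*v0*sin(theta) / g
T = 2*50*1 / 10
T = 100 / 10
T = 10 s

10 s


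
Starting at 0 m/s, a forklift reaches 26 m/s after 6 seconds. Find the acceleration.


Given: initial velocity v0 = 0 m/s, final velocity v = 26 m/s, time t = 6 s
Using a = (v - v0) / t
a = (26 - 0) / 6
a = 26 / 6
a = 13/3 m/s^2

13/3 m/s^2


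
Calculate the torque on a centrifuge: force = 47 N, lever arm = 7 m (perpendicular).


Given: F = 47 N, r = 7 m, angle = 90 deg (perpendicular)
Using tau = F * r * sin(90)
sin(90) = 1
tau = 47 * 7 * 1
tau = 329 Nm

329 Nm


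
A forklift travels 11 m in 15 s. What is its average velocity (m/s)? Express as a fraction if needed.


Given: distance d = 11 m, time t = 15 s
Using v = d / t
v = 11 / 15
v = 11/15 m/s

11/15 m/s


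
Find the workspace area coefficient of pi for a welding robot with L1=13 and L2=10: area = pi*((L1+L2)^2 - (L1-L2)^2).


Given: L1 = 13, L2 = 10
(L1+L2)^2 = (23)^2 = 529
(L1-L2)^2 = (3)^2 = 9
Difference = 529 - 9 = 520
This equals 4*L1*L2 = 4*13*10 = 520
Workspace area = 520*pi

520


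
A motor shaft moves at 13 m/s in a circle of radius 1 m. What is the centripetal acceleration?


Given: v = 13 m/s, r = 1 m
Using a_c = v^2 / r
a_c = 13^2 / 1
a_c = 169 / 1
a_c = 169 m/s^2

169 m/s^2


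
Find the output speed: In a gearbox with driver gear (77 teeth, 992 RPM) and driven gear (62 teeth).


Given: N1 = 77 teeth, w1 = 992 RPM, N2 = 62 teeth
Using N1*w1 = N2*w2
w2 = N1*w1 / N2
w2 = 77*992 / 62
w2 = 76384 / 62
w2 = 1232 RPM

1232 RPM


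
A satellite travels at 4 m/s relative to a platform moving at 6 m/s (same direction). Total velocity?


Given: object velocity = 4 m/s, platform velocity = 6 m/s (same direction)
Using classical velocity addition: v_total = v_object + v_platform
v_total = 4 + 6
v_total = 10 m/s

10 m/s


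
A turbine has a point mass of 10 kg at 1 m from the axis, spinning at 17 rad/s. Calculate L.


Given: m = 10 kg, r = 1 m, omega = 17 rad/s
For a point mass: I = m*r^2
I = 10*1^2 = 10*1 = 10
L = I*omega = 10*17
L = 170 kg*m^2/s

170 kg*m^2/s


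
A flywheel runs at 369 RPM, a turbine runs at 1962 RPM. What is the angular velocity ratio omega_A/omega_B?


Given: RPM_A = 369, RPM_B = 1962
omega = 2*pi*RPM/60, so omega_A/omega_B = RPM_A / RPM_B
omega_A/omega_B = 369 / 1962
omega_A/omega_B = 41/218

41/218


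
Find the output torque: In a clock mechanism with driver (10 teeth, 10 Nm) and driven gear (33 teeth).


Given: N1 = 10, N2 = 33, T1 = 10 Nm
Using T2/T1 = N2/N1
T2 = T1 * N2 / N1
T2 = 10 * 33 / 10
T2 = 330 / 10
T2 = 33 Nm

33 Nm


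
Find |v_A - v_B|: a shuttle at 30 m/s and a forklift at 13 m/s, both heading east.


Given: v_A = 30 m/s east, v_B = 13 m/s east
Both move in the same direction; relative speed = |v_A - v_B|
|30 - 13| = |17|
= 17 m/s

17 m/s


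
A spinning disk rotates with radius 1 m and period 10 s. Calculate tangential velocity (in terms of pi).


Given: radius r = 1 m, period T = 10 s
Using v = 2*pi*r / T
v = 2*pi*1 / 10
v = 2*pi / 10
v = 1/5*pi m/s

1/5*pi m/s


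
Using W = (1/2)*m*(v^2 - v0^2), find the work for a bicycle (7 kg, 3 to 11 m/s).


Given: m = 7 kg, v0 = 3 m/s, v = 11 m/s
Using W = (1/2)*m*(v^2 - v0^2)
v^2 = 11^2 = 121
v0^2 = 3^2 = 9
v^2 - v0^2 = 121 - 9 = 112
W = (1/2)*7*112 = 392 J

392 J


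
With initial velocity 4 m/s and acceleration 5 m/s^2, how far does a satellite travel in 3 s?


Given: v0 = 4 m/s, a = 5 m/s^2, t = 3 s
Using s = v0*t + (1/2)*a*t^2
s = 4*3 + (1/2)*5*3^2
s = 12 + (1/2)*45
s = 12 + 45/2
s = 69/2

69/2 m


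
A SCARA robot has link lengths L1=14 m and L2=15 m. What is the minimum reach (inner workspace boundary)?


Given: L1 = 14 m, L2 = 15 m
For a 2-link planar arm, min reach = |L1 - L2| (second link folded back)
Min reach = |14 - 15|
Min reach = 1 m

1 m


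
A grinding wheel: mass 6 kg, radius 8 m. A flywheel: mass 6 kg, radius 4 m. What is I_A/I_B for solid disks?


Given: M1=6 kg, R1=8 m, M2=6 kg, R2=4 m
For a disk: I = (1/2)*M*R^2, so I_A/I_B = (M1*R1^2)/(M2*R2^2)
M1*R1^2 = 6*64 = 384
M2*R2^2 = 6*16 = 96
I_A/I_B = 384/96 = 4

4


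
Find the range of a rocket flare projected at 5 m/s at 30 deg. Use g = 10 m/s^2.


Given: v0 = 5 m/s, theta = 30 deg, g = 10 m/s^2
sin(2*30) = sin(60) = sqrt(3)/2
Using R = v0^2 * sin(2*theta) / g
R = 5^2 * (sqrt(3)/2) / 10
R = 25 * sqrt(3) / 20
R = 5/4*sqrt(3) m

5/4*sqrt(3) m


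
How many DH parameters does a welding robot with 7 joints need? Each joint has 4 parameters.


Given: 7 joints, 4 DH parameters per joint (d, theta, a, alpha)
Total DH parameters = number_of_joints * 4
Total = 7 * 4
Total = 28

28


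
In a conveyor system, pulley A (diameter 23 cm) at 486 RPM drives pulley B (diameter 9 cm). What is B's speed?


Given: D1 = 23 cm, w1 = 486 RPM, D2 = 9 cm
Using D1*w1 = D2*w2
w2 = D1*w1 / D2
w2 = 23*486 / 9
w2 = 11178 / 9
w2 = 1242 RPM

1242 RPM


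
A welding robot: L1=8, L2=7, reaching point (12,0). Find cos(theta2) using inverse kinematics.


Given: L1 = 8, L2 = 7, target (x, y) = (12, 0)
Using cos(theta2) = (x^2 + y^2 - L1^2 - L2^2) / (2*L1*L2)
x^2 + y^2 = 12^2 + 0 = 144
L1^2 + L2^2 = 64 + 49 = 113
Numerator = 144 - 113 = 31
Denominator = 2*8*7 = 112
cos(theta2) = 31/112 = 31/112

31/112


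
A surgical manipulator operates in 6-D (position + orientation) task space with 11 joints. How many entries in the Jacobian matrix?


Given: task space dimension = 6, joints = 11
Jacobian is a 6 x 11 matrix
Total entries = rows * columns
Total = 6 * 11
Total = 66

66


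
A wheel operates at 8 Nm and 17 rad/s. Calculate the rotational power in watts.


Given: tau = 8 Nm, omega = 17 rad/s
Using P = tau * omega
P = 8 * 17
P = 136 W

136 W


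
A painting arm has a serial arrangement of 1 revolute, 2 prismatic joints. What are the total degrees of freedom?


Given: serial robot with 1 revolute, 2 prismatic joints
DOF contribution per joint type: revolute=1, prismatic=1, spherical=3, fixed=0
DOF = 1*1 + 2*1
DOF = 3

3


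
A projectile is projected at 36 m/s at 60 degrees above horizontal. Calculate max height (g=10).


Given: v0 = 36 m/s, theta = 60 deg, g = 10 m/s^2
sin^2(60) = 3/4
Using H = v0^2 * sin^2(theta) / (2*g)
H = 36^2 * 3/4 / (2*10)
H = 1296 * 3/4 / 20
H = 972 / 20
H = 243/5 m

243/5 m


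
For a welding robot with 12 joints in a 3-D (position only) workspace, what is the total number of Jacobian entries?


Given: task space dimension = 3, joints = 12
Jacobian is a 3 x 12 matrix
Total entries = rows * columns
Total = 3 * 12
Total = 36

36


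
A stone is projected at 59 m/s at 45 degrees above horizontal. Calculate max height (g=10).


Given: v0 = 59 m/s, theta = 45 deg, g = 10 m/s^2
sin^2(45) = 1/2
Using H = v0^2 * sin^2(theta) / (2*g)
H = 59^2 * 1/2 / (2*10)
H = 3481 * 1/2 / 20
H = 3481/2 / 20
H = 3481/40 m

3481/40 m


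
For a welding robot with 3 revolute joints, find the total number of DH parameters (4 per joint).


Given: 3 joints, 4 DH parameters per joint (d, theta, a, alpha)
Total DH parameters = number_of_joints * 4
Total = 3 * 4
Total = 12

12


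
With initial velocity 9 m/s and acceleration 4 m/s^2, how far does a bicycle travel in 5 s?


Given: v0 = 9 m/s, a = 4 m/s^2, t = 5 s
Using s = v0*t + (1/2)*a*t^2
s = 9*5 + (1/2)*4*5^2
s = 45 + (1/2)*100
s = 45 + 50
s = 95

95 m


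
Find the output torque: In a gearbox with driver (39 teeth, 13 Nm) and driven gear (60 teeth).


Given: N1 = 39, N2 = 60, T1 = 13 Nm
Using T2/T1 = N2/N1
T2 = T1 * N2 / N1
T2 = 13 * 60 / 39
T2 = 780 / 39
T2 = 20 Nm

20 Nm


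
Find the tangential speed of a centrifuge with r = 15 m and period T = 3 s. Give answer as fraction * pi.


Given: radius r = 15 m, period T = 3 s
Using v = 2*pi*r / T
v = 2*pi*15 / 3
v = 30*pi / 3
v = 10*pi m/s

10*pi m/s


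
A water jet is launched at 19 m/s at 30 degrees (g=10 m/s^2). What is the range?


Given: v0 = 19 m/s, theta = 30 deg, g = 10 m/s^2
sin(2*30) = sin(60) = sqrt(3)/2
Using R = v0^2 * sin(2*theta) / g
R = 19^2 * (sqrt(3)/2) / 10
R = 361 * sqrt(3) / 20
R = 361/20*sqrt(3) m

361/20*sqrt(3) m


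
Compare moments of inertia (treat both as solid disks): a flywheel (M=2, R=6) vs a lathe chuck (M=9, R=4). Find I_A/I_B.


Given: M1=2 kg, R1=6 m, M2=9 kg, R2=4 m
For a disk: I = (1/2)*M*R^2, so I_A/I_B = (M1*R1^2)/(M2*R2^2)
M1*R1^2 = 2*36 = 72
M2*R2^2 = 9*16 = 144
I_A/I_B = 72/144 = 1/2

1/2


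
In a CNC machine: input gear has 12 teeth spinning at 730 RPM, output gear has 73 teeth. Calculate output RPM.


Given: N1 = 12 teeth, w1 = 730 RPM, N2 = 73 teeth
Using N1*w1 = N2*w2
w2 = N1*w1 / N2
w2 = 12*730 / 73
w2 = 8760 / 73
w2 = 120 RPM

120 RPM


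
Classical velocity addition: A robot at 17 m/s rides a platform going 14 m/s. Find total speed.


Given: object velocity = 17 m/s, platform velocity = 14 m/s (same direction)
Using classical velocity addition: v_total = v_object + v_platform
v_total = 17 + 14
v_total = 31 m/s

31 m/s


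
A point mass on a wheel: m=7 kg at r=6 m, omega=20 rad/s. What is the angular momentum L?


Given: m = 7 kg, r = 6 m, omega = 20 rad/s
For a point mass: I = m*r^2
I = 7*6^2 = 7*36 = 252
L = I*omega = 252*20
L = 5040 kg*m^2/s

5040 kg*m^2/s


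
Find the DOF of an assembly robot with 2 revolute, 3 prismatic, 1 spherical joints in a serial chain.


Given: serial robot with 2 revolute, 3 prismatic, 1 spherical joints
DOF contribution per joint type: revolute=1, prismatic=1, spherical=3, fixed=0
DOF = 2*1 + 3*1 + 1*3
DOF = 8

8


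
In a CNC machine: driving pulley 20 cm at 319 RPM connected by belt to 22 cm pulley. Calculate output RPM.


Given: D1 = 20 cm, w1 = 319 RPM, D2 = 22 cm
Using D1*w1 = D2*w2
w2 = D1*w1 / D2
w2 = 20*319 / 22
w2 = 6380 / 22
w2 = 290 RPM

290 RPM


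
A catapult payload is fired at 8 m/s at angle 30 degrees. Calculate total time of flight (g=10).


Given: v0 = 8 m/s, theta = 30 deg, g = 10 m/s^2
sin(30) = 1/2
Using T = 2*v0*sin(theta) / g
T = 2*8*1/2 / 10
T = 8 / 10
T = 4/5 s

4/5 s


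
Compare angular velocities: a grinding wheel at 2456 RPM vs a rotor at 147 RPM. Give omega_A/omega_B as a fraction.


Given: RPM_A = 2456, RPM_B = 147
omega = 2*pi*RPM/60, so omega_A/omega_B = RPM_A / RPM_B
omega_A/omega_B = 2456 / 147
omega_A/omega_B = 2456/147

2456/147


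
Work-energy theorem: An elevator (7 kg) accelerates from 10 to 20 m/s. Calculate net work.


Given: m = 7 kg, v0 = 10 m/s, v = 20 m/s
Using W = (1/2)*m*(v^2 - v0^2)
v^2 = 20^2 = 400
v0^2 = 10^2 = 100
v^2 - v0^2 = 400 - 100 = 300
W = (1/2)*7*300 = 1050 J

1050 J


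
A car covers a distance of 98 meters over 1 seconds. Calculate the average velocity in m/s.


Given: distance d = 98 m, time t = 1 s
Using v = d / t
v = 98 / 1
v = 98 m/s

98 m/s


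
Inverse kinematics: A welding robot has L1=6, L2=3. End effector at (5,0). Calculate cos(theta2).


Given: L1 = 6, L2 = 3, target (x, y) = (5, 0)
Using cos(theta2) = (x^2 + y^2 - L1^2 - L2^2) / (2*L1*L2)
x^2 + y^2 = 5^2 + 0 = 25
L1^2 + L2^2 = 36 + 9 = 45
Numerator = 25 - 45 = -20
Denominator = 2*6*3 = 36
cos(theta2) = -20/36 = -5/9

-5/9


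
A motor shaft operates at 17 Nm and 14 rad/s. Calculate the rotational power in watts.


Given: tau = 17 Nm, omega = 14 rad/s
Using P = tau * omega
P = 17 * 14
P = 238 W

238 W


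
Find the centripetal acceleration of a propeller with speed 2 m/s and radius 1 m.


Given: v = 2 m/s, r = 1 m
Using a_c = v^2 / r
a_c = 2^2 / 1
a_c = 4 / 1
a_c = 4 m/s^2

4 m/s^2


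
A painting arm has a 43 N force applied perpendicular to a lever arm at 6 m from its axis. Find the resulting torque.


Given: F = 43 N, r = 6 m, angle = 90 deg (perpendicular)
Using tau = F * r * sin(90)
sin(90) = 1
tau = 43 * 6 * 1
tau = 258 Nm

258 Nm


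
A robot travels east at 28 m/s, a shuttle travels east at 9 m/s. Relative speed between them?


Given: v_A = 28 m/s east, v_B = 9 m/s east
Both move in the same direction; relative speed = |v_A - v_B|
|28 - 9| = |19|
= 19 m/s

19 m/s


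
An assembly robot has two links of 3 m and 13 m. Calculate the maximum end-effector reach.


Given: L1 = 3 m, L2 = 13 m
For a 2-link planar arm, max reach = L1 + L2 (fully extended)
Max reach = 3 + 13
Max reach = 16 m

16 m


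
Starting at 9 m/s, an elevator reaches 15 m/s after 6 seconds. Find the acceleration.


Given: initial velocity v0 = 9 m/s, final velocity v = 15 m/s, time t = 6 s
Using a = (v - v0) / t
a = (15 - 9) / 6
a = 6 / 6
a = 1 m/s^2

1 m/s^2


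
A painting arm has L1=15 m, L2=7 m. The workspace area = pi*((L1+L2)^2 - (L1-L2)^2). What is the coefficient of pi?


Given: L1 = 15, L2 = 7
(L1+L2)^2 = (22)^2 = 484
(L1-L2)^2 = (8)^2 = 64
Difference = 484 - 64 = 420
This equals 4*L1*L2 = 4*15*7 = 420
Workspace area = 420*pi

420


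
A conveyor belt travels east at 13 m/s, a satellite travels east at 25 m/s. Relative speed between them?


Given: v_A = 13 m/s east, v_B = 25 m/s east
Both move in the same direction; relative speed = |v_A - v_B|
|13 - 25| = |-12|
= 12 m/s

12 m/s


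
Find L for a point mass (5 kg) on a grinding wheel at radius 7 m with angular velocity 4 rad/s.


Given: m = 5 kg, r = 7 m, omega = 4 rad/s
For a point mass: I = m*r^2
I = 5*7^2 = 5*49 = 245
L = I*omega = 245*4
L = 980 kg*m^2/s

980 kg*m^2/s


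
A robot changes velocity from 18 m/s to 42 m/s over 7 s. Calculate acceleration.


Given: initial velocity v0 = 18 m/s, final velocity v = 42 m/s, time t = 7 s
Using a = (v - v0) / t
a = (42 - 18) / 7
a = 24 / 7
a = 24/7 m/s^2

24/7 m/s^2


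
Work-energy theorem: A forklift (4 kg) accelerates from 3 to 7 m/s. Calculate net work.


Given: m = 4 kg, v0 = 3 m/s, v = 7 m/s
Using W = (1/2)*m*(v^2 - v0^2)
v^2 = 7^2 = 49
v0^2 = 3^2 = 9
v^2 - v0^2 = 49 - 9 = 40
W = (1/2)*4*40 = 80 J

80 J


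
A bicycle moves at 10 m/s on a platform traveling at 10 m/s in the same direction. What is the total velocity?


Given: object velocity = 10 m/s, platform velocity = 10 m/s (same direction)
Using classical velocity addition: v_total = v_object + v_platform
v_total = 10 + 10
v_total = 20 m/s

20 m/s


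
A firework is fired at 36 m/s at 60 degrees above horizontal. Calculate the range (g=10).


Given: v0 = 36 m/s, theta = 60 deg, g = 10 m/s^2
sin(2*60) = sin(120) = sqrt(3)/2
Using R = v0^2 * sin(2*theta) / g
R = 36^2 * (sqrt(3)/2) / 10
R = 1296 * sqrt(3) / 20
R = 324/5*sqrt(3) m

324/5*sqrt(3) m


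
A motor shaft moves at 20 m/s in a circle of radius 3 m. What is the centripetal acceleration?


Given: v = 20 m/s, r = 3 m
Using a_c = v^2 / r
a_c = 20^2 / 3
a_c = 400 / 3
a_c = 400/3 m/s^2

400/3 m/s^2


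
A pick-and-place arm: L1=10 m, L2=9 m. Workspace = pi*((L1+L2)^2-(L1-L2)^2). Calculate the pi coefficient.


Given: L1 = 10, L2 = 9
(L1+L2)^2 = (19)^2 = 361
(L1-L2)^2 = (1)^2 = 1
Difference = 361 - 1 = 360
This equals 4*L1*L2 = 4*10*9 = 360
Workspace area = 360*pi

360


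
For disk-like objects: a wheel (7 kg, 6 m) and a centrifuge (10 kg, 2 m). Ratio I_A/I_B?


Given: M1=7 kg, R1=6 m, M2=10 kg, R2=2 m
For a disk: I = (1/2)*M*R^2, so I_A/I_B = (M1*R1^2)/(M2*R2^2)
M1*R1^2 = 7*36 = 252
M2*R2^2 = 10*4 = 40
I_A/I_B = 252/40 = 63/10

63/10


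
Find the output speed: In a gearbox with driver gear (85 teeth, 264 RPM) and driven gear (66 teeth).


Given: N1 = 85 teeth, w1 = 264 RPM, N2 = 66 teeth
Using N1*w1 = N2*w2
w2 = N1*w1 / N2
w2 = 85*264 / 66
w2 = 22440 / 66
w2 = 340 RPM

340 RPM


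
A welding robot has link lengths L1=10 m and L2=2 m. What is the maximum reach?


Given: L1 = 10 m, L2 = 2 m
For a 2-link planar arm, max reach = L1 + L2 (fully extended)
Max reach = 10 + 2
Max reach = 12 m

12 m


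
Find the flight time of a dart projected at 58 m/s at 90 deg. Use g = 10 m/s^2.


Given: v0 = 58 m/s, theta = 90 deg, g = 10 m/s^2
sin(90) = 1
Using T = 2*v0*sin(theta) / g
T = 2*58*1 / 10
T = 116 / 10
T = 58/5 s

58/5 s


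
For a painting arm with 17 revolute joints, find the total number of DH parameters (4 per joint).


Given: 17 joints, 4 DH parameters per joint (d, theta, a, alpha)
Total DH parameters = number_of_joints * 4
Total = 17 * 4
Total = 68

68


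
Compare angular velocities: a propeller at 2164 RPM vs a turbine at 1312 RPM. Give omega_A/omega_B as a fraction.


Given: RPM_A = 2164, RPM_B = 1312
omega = 2*pi*RPM/60, so omega_A/omega_B = RPM_A / RPM_B
omega_A/omega_B = 2164 / 1312
omega_A/omega_B = 541/328

541/328


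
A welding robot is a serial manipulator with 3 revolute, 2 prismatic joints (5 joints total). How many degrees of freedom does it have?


Given: serial robot with 3 revolute, 2 prismatic joints
DOF contribution per joint type: revolute=1, prismatic=1, spherical=3, fixed=0
DOF = 3*1 + 2*1
DOF = 5

5


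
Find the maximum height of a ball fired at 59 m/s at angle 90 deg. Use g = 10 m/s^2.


Given: v0 = 59 m/s, theta = 90 deg, g = 10 m/s^2
sin^2(90) = 1
Using H = v0^2 * sin^2(theta) / (2*g)
H = 59^2 * 1 / (2*10)
H = 3481 * 1 / 20
H = 3481 / 20
H = 3481/20 m

3481/20 m


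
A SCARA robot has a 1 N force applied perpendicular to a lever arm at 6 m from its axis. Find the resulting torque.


Given: F = 1 N, r = 6 m, angle = 90 deg (perpendicular)
Using tau = F * r * sin(90)
sin(90) = 1
tau = 1 * 6 * 1
tau = 6 Nm

6 Nm


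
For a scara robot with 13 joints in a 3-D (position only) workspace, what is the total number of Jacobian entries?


Given: task space dimension = 3, joints = 13
Jacobian is a 3 x 13 matrix
Total entries = rows * columns
Total = 3 * 13
Total = 39

39


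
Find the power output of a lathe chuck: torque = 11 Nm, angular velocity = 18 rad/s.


Given: tau = 11 Nm, omega = 18 rad/s
Using P = tau * omega
P = 11 * 18
P = 198 W

198 W


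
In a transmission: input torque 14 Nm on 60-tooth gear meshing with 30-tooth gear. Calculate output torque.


Given: N1 = 60, N2 = 30, T1 = 14 Nm
Using T2/T1 = N2/N1
T2 = T1 * N2 / N1
T2 = 14 * 30 / 60
T2 = 420 / 60
T2 = 7 Nm

7 Nm


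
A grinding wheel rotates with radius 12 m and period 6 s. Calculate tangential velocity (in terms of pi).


Given: radius r = 12 m, period T = 6 s
Using v = 2*pi*r / T
v = 2*pi*12 / 6
v = 24*pi / 6
v = 4*pi m/s

4*pi m/s


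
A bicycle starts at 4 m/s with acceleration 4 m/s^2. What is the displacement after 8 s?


Given: v0 = 4 m/s, a = 4 m/s^2, t = 8 s
Using s = v0*t + (1/2)*a*t^2
s = 4*8 + (1/2)*4*8^2
s = 32 + (1/2)*256
s = 32 + 128
s = 160

160 m


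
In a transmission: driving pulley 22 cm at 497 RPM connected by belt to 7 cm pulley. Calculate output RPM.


Given: D1 = 22 cm, w1 = 497 RPM, D2 = 7 cm
Using D1*w1 = D2*w2
w2 = D1*w1 / D2
w2 = 22*497 / 7
w2 = 10934 / 7
w2 = 1562 RPM

1562 RPM


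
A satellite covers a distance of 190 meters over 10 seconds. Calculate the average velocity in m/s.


Given: distance d = 190 m, time t = 10 s
Using v = d / t
v = 190 / 10
v = 19 m/s

19 m/s


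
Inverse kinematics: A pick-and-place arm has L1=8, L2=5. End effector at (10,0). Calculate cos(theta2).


Given: L1 = 8, L2 = 5, target (x, y) = (10, 0)
Using cos(theta2) = (x^2 + y^2 - L1^2 - L2^2) / (2*L1*L2)
x^2 + y^2 = 10^2 + 0 = 100
L1^2 + L2^2 = 64 + 25 = 89
Numerator = 100 - 89 = 11
Denominator = 2*8*5 = 80
cos(theta2) = 11/80 = 11/80

11/80


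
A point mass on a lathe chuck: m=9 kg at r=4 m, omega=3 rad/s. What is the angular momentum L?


Given: m = 9 kg, r = 4 m, omega = 3 rad/s
For a point mass: I = m*r^2
I = 9*4^2 = 9*16 = 144
L = I*omega = 144*3
L = 432 kg*m^2/s

432 kg*m^2/s


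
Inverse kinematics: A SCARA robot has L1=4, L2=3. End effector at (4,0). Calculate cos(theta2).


Given: L1 = 4, L2 = 3, target (x, y) = (4, 0)
Using cos(theta2) = (x^2 + y^2 - L1^2 - L2^2) / (2*L1*L2)
x^2 + y^2 = 4^2 + 0 = 16
L1^2 + L2^2 = 16 + 9 = 25
Numerator = 16 - 25 = -9
Denominator = 2*4*3 = 24
cos(theta2) = -9/24 = -3/8

-3/8


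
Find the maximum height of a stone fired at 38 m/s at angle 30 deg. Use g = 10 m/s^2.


Given: v0 = 38 m/s, theta = 30 deg, g = 10 m/s^2
sin^2(30) = 1/4
Using H = v0^2 * sin^2(theta) / (2*g)
H = 38^2 * 1/4 / (2*10)
H = 1444 * 1/4 / 20
H = 361 / 20
H = 361/20 m

361/20 m


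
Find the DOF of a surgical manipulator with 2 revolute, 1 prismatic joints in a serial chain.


Given: serial robot with 2 revolute, 1 prismatic joints
DOF contribution per joint type: revolute=1, prismatic=1, spherical=3, fixed=0
DOF = 2*1 + 1*1
DOF = 3

3


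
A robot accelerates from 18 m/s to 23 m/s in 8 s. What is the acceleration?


Given: initial velocity v0 = 18 m/s, final velocity v = 23 m/s, time t = 8 s
Using a = (v - v0) / t
a = (23 - 18) / 8
a = 5 / 8
a = 5/8 m/s^2

5/8 m/s^2


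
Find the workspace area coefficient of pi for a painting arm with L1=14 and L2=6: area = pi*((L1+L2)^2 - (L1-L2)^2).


Given: L1 = 14, L2 = 6
(L1+L2)^2 = (20)^2 = 400
(L1-L2)^2 = (8)^2 = 64
Difference = 400 - 64 = 336
This equals 4*L1*L2 = 4*14*6 = 336
Workspace area = 336*pi

336


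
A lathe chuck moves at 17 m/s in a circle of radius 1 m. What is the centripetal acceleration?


Given: v = 17 m/s, r = 1 m
Using a_c = v^2 / r
a_c = 17^2 / 1
a_c = 289 / 1
a_c = 289 m/s^2

289 m/s^2


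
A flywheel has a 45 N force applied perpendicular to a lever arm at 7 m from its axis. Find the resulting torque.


Given: F = 45 N, r = 7 m, angle = 90 deg (perpendicular)
Using tau = F * r * sin(90)
sin(90) = 1
tau = 45 * 7 * 1
tau = 315 Nm

315 Nm


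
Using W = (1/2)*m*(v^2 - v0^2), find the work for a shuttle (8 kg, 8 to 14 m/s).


Given: m = 8 kg, v0 = 8 m/s, v = 14 m/s
Using W = (1/2)*m*(v^2 - v0^2)
v^2 = 14^2 = 196
v0^2 = 8^2 = 64
v^2 - v0^2 = 196 - 64 = 132
W = (1/2)*8*132 = 528 J

528 J


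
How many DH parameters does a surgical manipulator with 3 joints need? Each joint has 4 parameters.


Given: 3 joints, 4 DH parameters per joint (d, theta, a, alpha)
Total DH parameters = number_of_joints * 4
Total = 3 * 4
Total = 12

12


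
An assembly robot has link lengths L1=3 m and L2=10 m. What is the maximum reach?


Given: L1 = 3 m, L2 = 10 m
For a 2-link planar arm, max reach = L1 + L2 (fully extended)
Max reach = 3 + 10
Max reach = 13 m

13 m


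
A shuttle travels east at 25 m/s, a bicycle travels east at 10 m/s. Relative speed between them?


Given: v_A = 25 m/s east, v_B = 10 m/s east
Both move in the same direction; relative speed = |v_A - v_B|
|25 - 10| = |15|
= 15 m/s

15 m/s


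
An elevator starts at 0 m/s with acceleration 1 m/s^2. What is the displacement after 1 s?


Given: v0 = 0 m/s, a = 1 m/s^2, t = 1 s
Using s = v0*t + (1/2)*a*t^2
s = 0*1 + (1/2)*1*1^2
s = 0 + (1/2)*1
s = 0 + 1/2
s = 1/2

1/2 m


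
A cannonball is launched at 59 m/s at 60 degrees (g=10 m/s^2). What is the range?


Given: v0 = 59 m/s, theta = 60 deg, g = 10 m/s^2
sin(2*60) = sin(120) = sqrt(3)/2
Using R = v0^2 * sin(2*theta) / g
R = 59^2 * (sqrt(3)/2) / 10
R = 3481 * sqrt(3) / 20
R = 3481/20*sqrt(3) m

3481/20*sqrt(3) m


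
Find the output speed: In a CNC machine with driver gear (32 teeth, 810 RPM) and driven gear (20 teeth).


Given: N1 = 32 teeth, w1 = 810 RPM, N2 = 20 teeth
Using N1*w1 = N2*w2
w2 = N1*w1 / N2
w2 = 32*810 / 20
w2 = 25920 / 20
w2 = 1296 RPM

1296 RPM


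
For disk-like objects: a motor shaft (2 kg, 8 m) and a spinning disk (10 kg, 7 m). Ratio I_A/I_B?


Given: M1=2 kg, R1=8 m, M2=10 kg, R2=7 m
For a disk: I = (1/2)*M*R^2, so I_A/I_B = (M1*R1^2)/(M2*R2^2)
M1*R1^2 = 2*64 = 128
M2*R2^2 = 10*49 = 490
I_A/I_B = 128/490 = 64/245

64/245


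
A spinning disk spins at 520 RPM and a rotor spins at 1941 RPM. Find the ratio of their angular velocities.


Given: RPM_A = 520, RPM_B = 1941
omega = 2*pi*RPM/60, so omega_A/omega_B = RPM_A / RPM_B
omega_A/omega_B = 520 / 1941
omega_A/omega_B = 520/1941

520/1941


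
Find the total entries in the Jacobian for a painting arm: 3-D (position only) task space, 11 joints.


Given: task space dimension = 3, joints = 11
Jacobian is a 3 x 11 matrix
Total entries = rows * columns
Total = 3 * 11
Total = 33

33


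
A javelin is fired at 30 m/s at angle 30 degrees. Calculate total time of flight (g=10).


Given: v0 = 30 m/s, theta = 30 deg, g = 10 m/s^2
sin(30) = 1/2
Using T = 2*v0*sin(theta) / g
T = 2*30*1/2 / 10
T = 30 / 10
T = 3 s

3 s


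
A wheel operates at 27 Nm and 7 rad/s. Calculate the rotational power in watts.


Given: tau = 27 Nm, omega = 7 rad/s
Using P = tau * omega
P = 27 * 7
P = 189 W

189 W


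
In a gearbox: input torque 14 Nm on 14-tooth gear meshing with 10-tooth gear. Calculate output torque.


Given: N1 = 14, N2 = 10, T1 = 14 Nm
Using T2/T1 = N2/N1
T2 = T1 * N2 / N1
T2 = 14 * 10 / 14
T2 = 140 / 14
T2 = 10 Nm

10 Nm


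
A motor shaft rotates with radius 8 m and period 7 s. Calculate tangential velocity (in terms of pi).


Given: radius r = 8 m, period T = 7 s
Using v = 2*pi*r / T
v = 2*pi*8 / 7
v = 16*pi / 7
v = 16/7*pi m/s

16/7*pi m/s


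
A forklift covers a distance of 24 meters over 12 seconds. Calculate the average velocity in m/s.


Given: distance d = 24 m, time t = 12 s
Using v = d / t
v = 24 / 12
v = 2 m/s

2 m/s


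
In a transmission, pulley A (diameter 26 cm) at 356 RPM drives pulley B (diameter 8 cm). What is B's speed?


Given: D1 = 26 cm, w1 = 356 RPM, D2 = 8 cm
Using D1*w1 = D2*w2
w2 = D1*w1 / D2
w2 = 26*356 / 8
w2 = 9256 / 8
w2 = 1157 RPM

1157 RPM


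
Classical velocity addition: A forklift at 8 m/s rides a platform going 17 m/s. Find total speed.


Given: object velocity = 8 m/s, platform velocity = 17 m/s (same direction)
Using classical velocity addition: v_total = v_object + v_platform
v_total = 8 + 17
v_total = 25 m/s

25 m/s


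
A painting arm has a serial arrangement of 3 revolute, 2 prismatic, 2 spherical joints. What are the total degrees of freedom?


Given: serial robot with 3 revolute, 2 prismatic, 2 spherical joints
DOF contribution per joint type: revolute=1, prismatic=1, spherical=3, fixed=0
DOF = 3*1 + 2*1 + 2*3
DOF = 11

11


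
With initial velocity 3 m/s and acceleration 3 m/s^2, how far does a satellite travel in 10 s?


Given: v0 = 3 m/s, a = 3 m/s^2, t = 10 s
Using s = v0*t + (1/2)*a*t^2
s = 3*10 + (1/2)*3*10^2
s = 30 + (1/2)*300
s = 30 + 150
s = 180

180 m


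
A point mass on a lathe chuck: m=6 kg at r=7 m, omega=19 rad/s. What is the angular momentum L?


Given: m = 6 kg, r = 7 m, omega = 19 rad/s
For a point mass: I = m*r^2
I = 6*7^2 = 6*49 = 294
L = I*omega = 294*19
L = 5586 kg*m^2/s

5586 kg*m^2/s


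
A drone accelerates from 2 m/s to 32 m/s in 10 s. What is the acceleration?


Given: initial velocity v0 = 2 m/s, final velocity v = 32 m/s, time t = 10 s
Using a = (v - v0) / t
a = (32 - 2) / 10
a = 30 / 10
a = 3 m/s^2

3 m/s^2


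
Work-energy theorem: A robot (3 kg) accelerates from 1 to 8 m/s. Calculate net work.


Given: m = 3 kg, v0 = 1 m/s, v = 8 m/s
Using W = (1/2)*m*(v^2 - v0^2)
v^2 = 8^2 = 64
v0^2 = 1^2 = 1
v^2 - v0^2 = 64 - 1 = 63
W = (1/2)*3*63 = 189/2 J

189/2 J


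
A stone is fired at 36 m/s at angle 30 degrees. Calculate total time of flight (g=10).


Given: v0 = 36 m/s, theta = 30 deg, g = 10 m/s^2
sin(30) = 1/2
Using T = 2*v0*sin(theta) / g
T = 2*36*1/2 / 10
T = 36 / 10
T = 18/5 s

18/5 s


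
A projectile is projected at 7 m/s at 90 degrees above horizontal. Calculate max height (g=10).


Given: v0 = 7 m/s, theta = 90 deg, g = 10 m/s^2
sin^2(90) = 1
Using H = v0^2 * sin^2(theta) / (2*g)
H = 7^2 * 1 / (2*10)
H = 49 * 1 / 20
H = 49 / 20
H = 49/20 m

49/20 m
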